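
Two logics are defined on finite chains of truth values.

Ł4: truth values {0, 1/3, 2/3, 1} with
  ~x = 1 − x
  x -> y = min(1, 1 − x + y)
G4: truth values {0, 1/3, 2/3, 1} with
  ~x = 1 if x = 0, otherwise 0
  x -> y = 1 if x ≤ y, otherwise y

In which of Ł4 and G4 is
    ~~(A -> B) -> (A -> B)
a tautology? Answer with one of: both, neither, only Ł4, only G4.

only Ł4

In Ł4: every assignment gives 1 — tautology.
In G4: at A = 2/3, B = 1/3 the value is 1/3 — not a tautology.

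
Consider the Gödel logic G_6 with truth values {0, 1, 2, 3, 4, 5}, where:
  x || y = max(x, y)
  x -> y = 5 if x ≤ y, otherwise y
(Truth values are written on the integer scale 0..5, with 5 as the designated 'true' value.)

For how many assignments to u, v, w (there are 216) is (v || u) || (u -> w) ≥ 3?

value 5: 166 assignments (counts)
value 4: 26 assignments (counts)
value 3: 15 assignments (counts)
value 2: 7 assignments
value 1: 2 assignments
So 207 of the 216 assignments meet the threshold.

207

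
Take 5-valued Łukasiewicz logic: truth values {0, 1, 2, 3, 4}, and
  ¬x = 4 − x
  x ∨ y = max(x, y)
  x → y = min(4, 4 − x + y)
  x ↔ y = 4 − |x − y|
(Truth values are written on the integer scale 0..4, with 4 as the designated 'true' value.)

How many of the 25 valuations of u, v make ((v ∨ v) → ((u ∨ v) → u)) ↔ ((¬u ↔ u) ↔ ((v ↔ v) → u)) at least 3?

value 4: 6 assignments (counts)
value 3: 7 assignments (counts)
value 2: 6 assignments
value 0: 6 assignments
So 13 of the 25 assignments meet the threshold.

13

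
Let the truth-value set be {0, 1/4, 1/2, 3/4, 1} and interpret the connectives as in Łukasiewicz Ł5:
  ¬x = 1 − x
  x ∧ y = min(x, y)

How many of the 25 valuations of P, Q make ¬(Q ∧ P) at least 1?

value 1: 9 assignments (counts)
value 3/4: 7 assignments
value 1/2: 5 assignments
value 1/4: 3 assignments
value 0: 1 assignment
So 9 of the 25 assignments meet the threshold.

9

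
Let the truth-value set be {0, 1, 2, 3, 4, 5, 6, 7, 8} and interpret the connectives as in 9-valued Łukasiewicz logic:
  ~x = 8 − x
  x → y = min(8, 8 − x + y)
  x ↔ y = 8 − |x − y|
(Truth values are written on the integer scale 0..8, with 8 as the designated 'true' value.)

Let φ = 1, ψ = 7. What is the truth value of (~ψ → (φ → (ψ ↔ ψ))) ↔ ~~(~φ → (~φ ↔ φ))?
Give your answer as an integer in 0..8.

3

~ψ = ~7 = 1
ψ ↔ ψ = 7 ↔ 7 = 8
φ → (ψ ↔ ψ) = 1 → 8 = 8
~ψ → (φ → (ψ ↔ ψ)) = 1 → 8 = 8
~φ = ~1 = 7
~φ = ~1 = 7
~φ ↔ φ = 7 ↔ 1 = 2
~φ → (~φ ↔ φ) = 7 → 2 = 3
~(~φ → (~φ ↔ φ)) = ~3 = 5
~~(~φ → (~φ ↔ φ)) = ~5 = 3
(~ψ → (φ → (ψ ↔ ψ))) ↔ ~~(~φ → (~φ ↔ φ)) = 8 ↔ 3 = 3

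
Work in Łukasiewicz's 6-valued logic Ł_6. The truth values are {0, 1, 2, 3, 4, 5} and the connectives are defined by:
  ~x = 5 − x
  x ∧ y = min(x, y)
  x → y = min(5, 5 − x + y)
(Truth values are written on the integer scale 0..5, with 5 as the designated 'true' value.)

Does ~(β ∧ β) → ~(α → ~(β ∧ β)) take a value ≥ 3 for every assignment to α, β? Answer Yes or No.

No

Counterexample: take α = 0, β = 0.
β ∧ β = 0 ∧ 0 = 0
~(β ∧ β) = ~0 = 5
α → ~(β ∧ β) = 0 → 5 = 5
~(α → ~(β ∧ β)) = ~5 = 0
~(β ∧ β) → ~(α → ~(β ∧ β)) = 5 → 0 = 0
This gives 0, which is below 3.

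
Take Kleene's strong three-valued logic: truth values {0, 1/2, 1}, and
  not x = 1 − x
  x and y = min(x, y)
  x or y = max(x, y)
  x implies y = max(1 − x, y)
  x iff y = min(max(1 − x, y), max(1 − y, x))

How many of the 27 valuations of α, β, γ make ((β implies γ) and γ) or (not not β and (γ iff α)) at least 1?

10

value 1: 10 assignments (counts)
value 1/2: 12 assignments
value 0: 5 assignments
So 10 of the 27 assignments meet the threshold.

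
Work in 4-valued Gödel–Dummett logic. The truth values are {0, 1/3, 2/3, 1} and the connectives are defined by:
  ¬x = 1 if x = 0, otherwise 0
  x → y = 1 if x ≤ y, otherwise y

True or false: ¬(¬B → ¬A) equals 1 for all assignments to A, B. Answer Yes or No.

No

Counterexample: take A = 0, B = 0.
¬B = ¬0 = 1
¬A = ¬0 = 1
¬B → ¬A = 1 → 1 = 1
¬(¬B → ¬A) = ¬1 = 0
This gives 0 ≠ 1.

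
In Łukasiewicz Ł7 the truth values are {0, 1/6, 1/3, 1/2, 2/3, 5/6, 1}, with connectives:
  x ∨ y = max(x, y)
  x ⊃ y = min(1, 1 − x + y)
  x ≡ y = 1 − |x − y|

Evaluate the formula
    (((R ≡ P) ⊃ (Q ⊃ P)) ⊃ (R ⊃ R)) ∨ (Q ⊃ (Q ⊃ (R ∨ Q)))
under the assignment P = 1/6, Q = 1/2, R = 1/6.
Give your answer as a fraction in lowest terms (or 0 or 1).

1

R ≡ P = 1/6 ≡ 1/6 = 1
Q ⊃ P = 1/2 ⊃ 1/6 = 2/3
(R ≡ P) ⊃ (Q ⊃ P) = 1 ⊃ 2/3 = 2/3
R ⊃ R = 1/6 ⊃ 1/6 = 1
((R ≡ P) ⊃ (Q ⊃ P)) ⊃ (R ⊃ R) = 2/3 ⊃ 1 = 1
R ∨ Q = 1/6 ∨ 1/2 = 1/2
Q ⊃ (R ∨ Q) = 1/2 ⊃ 1/2 = 1
Q ⊃ (Q ⊃ (R ∨ Q)) = 1/2 ⊃ 1 = 1
(((R ≡ P) ⊃ (Q ⊃ P)) ⊃ (R ⊃ R)) ∨ (Q ⊃ (Q ⊃ (R ∨ Q))) = 1 ∨ 1 = 1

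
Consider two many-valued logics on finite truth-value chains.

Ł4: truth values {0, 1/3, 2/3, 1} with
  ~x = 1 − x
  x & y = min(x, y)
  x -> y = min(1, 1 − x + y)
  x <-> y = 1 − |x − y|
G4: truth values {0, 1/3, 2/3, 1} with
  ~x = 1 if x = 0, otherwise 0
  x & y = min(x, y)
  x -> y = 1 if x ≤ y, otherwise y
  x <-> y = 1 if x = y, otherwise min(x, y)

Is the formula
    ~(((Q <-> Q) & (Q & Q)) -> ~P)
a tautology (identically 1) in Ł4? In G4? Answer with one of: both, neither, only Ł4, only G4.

neither

In Ł4: at P = 0, Q = 0 the value is 0 — not a tautology.
In G4: at P = 0, Q = 0 the value is 0 — not a tautology.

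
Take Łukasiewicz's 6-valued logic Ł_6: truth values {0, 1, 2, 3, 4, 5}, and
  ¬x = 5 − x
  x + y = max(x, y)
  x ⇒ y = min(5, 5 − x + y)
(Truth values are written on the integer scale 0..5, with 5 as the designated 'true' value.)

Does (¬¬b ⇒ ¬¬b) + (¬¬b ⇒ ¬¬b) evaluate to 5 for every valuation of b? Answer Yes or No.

b = 0 ↦ 5
b = 1 ↦ 5
b = 2 ↦ 5
b = 3 ↦ 5
b = 4 ↦ 5
b = 5 ↦ 5
Every assignment gives a value ≥ 5.

Yes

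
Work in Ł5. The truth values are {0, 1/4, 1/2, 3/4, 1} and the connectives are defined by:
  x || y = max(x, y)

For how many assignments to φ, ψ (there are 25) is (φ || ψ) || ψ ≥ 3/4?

value 1: 9 assignments (counts)
value 3/4: 7 assignments (counts)
value 1/2: 5 assignments
value 1/4: 3 assignments
value 0: 1 assignment
So 16 of the 25 assignments meet the threshold.

16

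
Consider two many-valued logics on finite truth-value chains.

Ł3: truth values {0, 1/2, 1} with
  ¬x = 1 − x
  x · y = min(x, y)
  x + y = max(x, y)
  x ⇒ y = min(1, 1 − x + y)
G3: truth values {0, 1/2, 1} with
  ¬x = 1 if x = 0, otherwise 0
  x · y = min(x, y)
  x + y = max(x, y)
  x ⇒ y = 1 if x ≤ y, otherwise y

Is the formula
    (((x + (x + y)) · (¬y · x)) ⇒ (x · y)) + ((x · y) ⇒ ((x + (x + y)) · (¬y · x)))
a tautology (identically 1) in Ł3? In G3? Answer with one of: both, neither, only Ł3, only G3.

both

In Ł3: every assignment gives 1 — tautology.
In G3: every assignment gives 1 — tautology.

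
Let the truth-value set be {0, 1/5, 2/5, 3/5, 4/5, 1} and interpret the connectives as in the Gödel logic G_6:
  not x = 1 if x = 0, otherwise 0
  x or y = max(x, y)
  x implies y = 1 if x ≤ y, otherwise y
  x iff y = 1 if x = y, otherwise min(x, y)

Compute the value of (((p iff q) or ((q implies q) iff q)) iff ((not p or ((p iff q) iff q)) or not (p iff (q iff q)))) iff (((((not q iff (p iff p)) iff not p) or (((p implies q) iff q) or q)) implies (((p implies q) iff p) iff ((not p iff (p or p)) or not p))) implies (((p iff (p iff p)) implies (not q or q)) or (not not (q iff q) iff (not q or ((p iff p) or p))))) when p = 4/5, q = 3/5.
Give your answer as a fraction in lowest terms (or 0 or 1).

p iff q = 4/5 iff 3/5 = 3/5
q implies q = 3/5 implies 3/5 = 1
(q implies q) iff q = 1 iff 3/5 = 3/5
(p iff q) or ((q implies q) iff q) = 3/5 or 3/5 = 3/5
not p = not 4/5 = 0
p iff q = 4/5 iff 3/5 = 3/5
(p iff q) iff q = 3/5 iff 3/5 = 1
not p or ((p iff q) iff q) = 0 or 1 = 1
q iff q = 3/5 iff 3/5 = 1
p iff (q iff q) = 4/5 iff 1 = 4/5
not (p iff (q iff q)) = not 4/5 = 0
(not p or ((p iff q) iff q)) or not (p iff (q iff q)) = 1 or 0 = 1
((p iff q) or ((q implies q) iff q)) iff ((not p or ((p iff q) iff q)) or not (p iff (q iff q))) = 3/5 iff 1 = 3/5
not q = not 3/5 = 0
p iff p = 4/5 iff 4/5 = 1
not q iff (p iff p) = 0 iff 1 = 0
not p = not 4/5 = 0
(not q iff (p iff p)) iff not p = 0 iff 0 = 1
p implies q = 4/5 implies 3/5 = 3/5
(p implies q) iff q = 3/5 iff 3/5 = 1
((p implies q) iff q) or q = 1 or 3/5 = 1
((not q iff (p iff p)) iff not p) or (((p implies q) iff q) or q) = 1 or 1 = 1
p implies q = 4/5 implies 3/5 = 3/5
(p implies q) iff p = 3/5 iff 4/5 = 3/5
not p = not 4/5 = 0
p or p = 4/5 or 4/5 = 4/5
not p iff (p or p) = 0 iff 4/5 = 0
not p = not 4/5 = 0
(not p iff (p or p)) or not p = 0 or 0 = 0
((p implies q) iff p) iff ((not p iff (p or p)) or not p) = 3/5 iff 0 = 0
(((not q iff (p iff p)) iff not p) or (((p implies q) iff q) or q)) implies (((p implies q) iff p) iff ((not p iff (p or p)) or not p)) = 1 implies 0 = 0
p iff p = 4/5 iff 4/5 = 1
p iff (p iff p) = 4/5 iff 1 = 4/5
not q = not 3/5 = 0
not q or q = 0 or 3/5 = 3/5
(p iff (p iff p)) implies (not q or q) = 4/5 implies 3/5 = 3/5
q iff q = 3/5 iff 3/5 = 1
not (q iff q) = not 1 = 0
not not (q iff q) = not 0 = 1
not q = not 3/5 = 0
p iff p = 4/5 iff 4/5 = 1
(p iff p) or p = 1 or 4/5 = 1
not q or ((p iff p) or p) = 0 or 1 = 1
not not (q iff q) iff (not q or ((p iff p) or p)) = 1 iff 1 = 1
((p iff (p iff p)) implies (not q or q)) or (not not (q iff q) iff (not q or ((p iff p) or p))) = 3/5 or 1 = 1
((((not q iff (p iff p)) iff not p) or (((p implies q) iff q) or q)) implies (((p implies q) iff p) iff ((not p iff (p or p)) or not p))) implies (((p iff (p iff p)) implies (not q or q)) or (not not (q iff q) iff (not q or ((p iff p) or p)))) = 0 implies 1 = 1
(((p iff q) or ((q implies q) iff q)) iff ((not p or ((p iff q) iff q)) or not (p iff (q iff q)))) iff (((((not q iff (p iff p)) iff not p) or (((p implies q) iff q) or q)) implies (((p implies q) iff p) iff ((not p iff (p or p)) or not p))) implies (((p iff (p iff p)) implies (not q or q)) or (not not (q iff q) iff (not q or ((p iff p) or p))))) = 3/5 iff 1 = 3/5

3/5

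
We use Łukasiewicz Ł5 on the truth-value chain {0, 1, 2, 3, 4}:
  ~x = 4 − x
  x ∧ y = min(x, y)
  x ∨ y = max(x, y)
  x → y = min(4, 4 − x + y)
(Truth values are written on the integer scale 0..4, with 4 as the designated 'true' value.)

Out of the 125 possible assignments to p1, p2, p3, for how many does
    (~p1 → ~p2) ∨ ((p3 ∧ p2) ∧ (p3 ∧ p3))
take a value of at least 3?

value 4: 79 assignments (counts)
value 3: 26 assignments (counts)
value 2: 14 assignments
value 1: 5 assignments
value 0: 1 assignment
So 105 of the 125 assignments meet the threshold.

105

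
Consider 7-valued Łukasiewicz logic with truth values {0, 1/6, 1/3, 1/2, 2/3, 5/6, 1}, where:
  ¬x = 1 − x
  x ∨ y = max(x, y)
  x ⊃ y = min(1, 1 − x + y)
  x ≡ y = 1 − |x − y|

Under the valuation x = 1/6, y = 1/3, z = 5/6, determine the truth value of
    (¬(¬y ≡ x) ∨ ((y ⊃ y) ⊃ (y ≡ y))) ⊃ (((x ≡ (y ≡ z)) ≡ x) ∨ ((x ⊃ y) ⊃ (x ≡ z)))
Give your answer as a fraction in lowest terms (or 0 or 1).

1/2

¬y = ¬1/3 = 2/3
¬y ≡ x = 2/3 ≡ 1/6 = 1/2
¬(¬y ≡ x) = ¬1/2 = 1/2
y ⊃ y = 1/3 ⊃ 1/3 = 1
y ≡ y = 1/3 ≡ 1/3 = 1
(y ⊃ y) ⊃ (y ≡ y) = 1 ⊃ 1 = 1
¬(¬y ≡ x) ∨ ((y ⊃ y) ⊃ (y ≡ y)) = 1/2 ∨ 1 = 1
y ≡ z = 1/3 ≡ 5/6 = 1/2
x ≡ (y ≡ z) = 1/6 ≡ 1/2 = 2/3
(x ≡ (y ≡ z)) ≡ x = 2/3 ≡ 1/6 = 1/2
x ⊃ y = 1/6 ⊃ 1/3 = 1
x ≡ z = 1/6 ≡ 5/6 = 1/3
(x ⊃ y) ⊃ (x ≡ z) = 1 ⊃ 1/3 = 1/3
((x ≡ (y ≡ z)) ≡ x) ∨ ((x ⊃ y) ⊃ (x ≡ z)) = 1/2 ∨ 1/3 = 1/2
(¬(¬y ≡ x) ∨ ((y ⊃ y) ⊃ (y ≡ y))) ⊃ (((x ≡ (y ≡ z)) ≡ x) ∨ ((x ⊃ y) ⊃ (x ≡ z))) = 1 ⊃ 1/2 = 1/2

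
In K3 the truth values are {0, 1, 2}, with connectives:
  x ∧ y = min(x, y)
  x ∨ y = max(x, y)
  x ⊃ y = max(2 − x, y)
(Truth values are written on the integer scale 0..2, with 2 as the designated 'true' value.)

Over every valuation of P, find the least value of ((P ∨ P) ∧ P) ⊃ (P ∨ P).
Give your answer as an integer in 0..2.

1

Take P = 1:
P ∨ P = 1 ∨ 1 = 1
(P ∨ P) ∧ P = 1 ∧ 1 = 1
P ∨ P = 1 ∨ 1 = 1
((P ∨ P) ∧ P) ⊃ (P ∨ P) = 1 ⊃ 1 = 1
No assignment yields a value below 1, so this is the minimum.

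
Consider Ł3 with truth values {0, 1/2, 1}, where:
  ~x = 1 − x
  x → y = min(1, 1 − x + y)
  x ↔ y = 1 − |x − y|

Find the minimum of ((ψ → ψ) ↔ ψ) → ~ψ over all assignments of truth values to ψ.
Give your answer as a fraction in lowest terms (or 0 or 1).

Take ψ = 1:
ψ → ψ = 1 → 1 = 1
(ψ → ψ) ↔ ψ = 1 ↔ 1 = 1
~ψ = ~1 = 0
((ψ → ψ) ↔ ψ) → ~ψ = 1 → 0 = 0
No assignment yields a value below 0, so this is the minimum.

0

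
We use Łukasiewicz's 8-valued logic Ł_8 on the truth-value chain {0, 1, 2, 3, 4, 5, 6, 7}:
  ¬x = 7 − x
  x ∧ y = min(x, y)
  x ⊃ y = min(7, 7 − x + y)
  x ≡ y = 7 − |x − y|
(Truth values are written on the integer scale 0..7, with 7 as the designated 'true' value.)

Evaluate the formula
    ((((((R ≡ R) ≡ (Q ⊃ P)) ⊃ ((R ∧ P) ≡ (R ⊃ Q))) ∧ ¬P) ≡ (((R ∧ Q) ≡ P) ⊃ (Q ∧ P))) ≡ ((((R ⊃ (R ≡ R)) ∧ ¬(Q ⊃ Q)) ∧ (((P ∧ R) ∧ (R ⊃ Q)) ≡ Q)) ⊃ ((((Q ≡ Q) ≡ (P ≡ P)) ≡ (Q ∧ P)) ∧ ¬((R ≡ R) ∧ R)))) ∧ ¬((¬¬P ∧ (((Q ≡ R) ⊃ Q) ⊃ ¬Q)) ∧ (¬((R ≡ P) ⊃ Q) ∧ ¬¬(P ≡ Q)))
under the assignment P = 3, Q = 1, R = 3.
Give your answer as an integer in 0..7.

R ≡ R = 3 ≡ 3 = 7
Q ⊃ P = 1 ⊃ 3 = 7
(R ≡ R) ≡ (Q ⊃ P) = 7 ≡ 7 = 7
R ∧ P = 3 ∧ 3 = 3
R ⊃ Q = 3 ⊃ 1 = 5
(R ∧ P) ≡ (R ⊃ Q) = 3 ≡ 5 = 5
((R ≡ R) ≡ (Q ⊃ P)) ⊃ ((R ∧ P) ≡ (R ⊃ Q)) = 7 ⊃ 5 = 5
¬P = ¬3 = 4
(((R ≡ R) ≡ (Q ⊃ P)) ⊃ ((R ∧ P) ≡ (R ⊃ Q))) ∧ ¬P = 5 ∧ 4 = 4
R ∧ Q = 3 ∧ 1 = 1
(R ∧ Q) ≡ P = 1 ≡ 3 = 5
Q ∧ P = 1 ∧ 3 = 1
((R ∧ Q) ≡ P) ⊃ (Q ∧ P) = 5 ⊃ 1 = 3
((((R ≡ R) ≡ (Q ⊃ P)) ⊃ ((R ∧ P) ≡ (R ⊃ Q))) ∧ ¬P) ≡ (((R ∧ Q) ≡ P) ⊃ (Q ∧ P)) = 4 ≡ 3 = 6
R ≡ R = 3 ≡ 3 = 7
R ⊃ (R ≡ R) = 3 ⊃ 7 = 7
Q ⊃ Q = 1 ⊃ 1 = 7
¬(Q ⊃ Q) = ¬7 = 0
(R ⊃ (R ≡ R)) ∧ ¬(Q ⊃ Q) = 7 ∧ 0 = 0
P ∧ R = 3 ∧ 3 = 3
R ⊃ Q = 3 ⊃ 1 = 5
(P ∧ R) ∧ (R ⊃ Q) = 3 ∧ 5 = 3
((P ∧ R) ∧ (R ⊃ Q)) ≡ Q = 3 ≡ 1 = 5
((R ⊃ (R ≡ R)) ∧ ¬(Q ⊃ Q)) ∧ (((P ∧ R) ∧ (R ⊃ Q)) ≡ Q) = 0 ∧ 5 = 0
Q ≡ Q = 1 ≡ 1 = 7
P ≡ P = 3 ≡ 3 = 7
(Q ≡ Q) ≡ (P ≡ P) = 7 ≡ 7 = 7
Q ∧ P = 1 ∧ 3 = 1
((Q ≡ Q) ≡ (P ≡ P)) ≡ (Q ∧ P) = 7 ≡ 1 = 1
R ≡ R = 3 ≡ 3 = 7
(R ≡ R) ∧ R = 7 ∧ 3 = 3
¬((R ≡ R) ∧ R) = ¬3 = 4
(((Q ≡ Q) ≡ (P ≡ P)) ≡ (Q ∧ P)) ∧ ¬((R ≡ R) ∧ R) = 1 ∧ 4 = 1
(((R ⊃ (R ≡ R)) ∧ ¬(Q ⊃ Q)) ∧ (((P ∧ R) ∧ (R ⊃ Q)) ≡ Q)) ⊃ ((((Q ≡ Q) ≡ (P ≡ P)) ≡ (Q ∧ P)) ∧ ¬((R ≡ R) ∧ R)) = 0 ⊃ 1 = 7
(((((R ≡ R) ≡ (Q ⊃ P)) ⊃ ((R ∧ P) ≡ (R ⊃ Q))) ∧ ¬P) ≡ (((R ∧ Q) ≡ P) ⊃ (Q ∧ P))) ≡ ((((R ⊃ (R ≡ R)) ∧ ¬(Q ⊃ Q)) ∧ (((P ∧ R) ∧ (R ⊃ Q)) ≡ Q)) ⊃ ((((Q ≡ Q) ≡ (P ≡ P)) ≡ (Q ∧ P)) ∧ ¬((R ≡ R) ∧ R))) = 6 ≡ 7 = 6
¬P = ¬3 = 4
¬¬P = ¬4 = 3
Q ≡ R = 1 ≡ 3 = 5
(Q ≡ R) ⊃ Q = 5 ⊃ 1 = 3
¬Q = ¬1 = 6
((Q ≡ R) ⊃ Q) ⊃ ¬Q = 3 ⊃ 6 = 7
¬¬P ∧ (((Q ≡ R) ⊃ Q) ⊃ ¬Q) = 3 ∧ 7 = 3
R ≡ P = 3 ≡ 3 = 7
(R ≡ P) ⊃ Q = 7 ⊃ 1 = 1
¬((R ≡ P) ⊃ Q) = ¬1 = 6
P ≡ Q = 3 ≡ 1 = 5
¬(P ≡ Q) = ¬5 = 2
¬¬(P ≡ Q) = ¬2 = 5
¬((R ≡ P) ⊃ Q) ∧ ¬¬(P ≡ Q) = 6 ∧ 5 = 5
(¬¬P ∧ (((Q ≡ R) ⊃ Q) ⊃ ¬Q)) ∧ (¬((R ≡ P) ⊃ Q) ∧ ¬¬(P ≡ Q)) = 3 ∧ 5 = 3
¬((¬¬P ∧ (((Q ≡ R) ⊃ Q) ⊃ ¬Q)) ∧ (¬((R ≡ P) ⊃ Q) ∧ ¬¬(P ≡ Q))) = ¬3 = 4
((((((R ≡ R) ≡ (Q ⊃ P)) ⊃ ((R ∧ P) ≡ (R ⊃ Q))) ∧ ¬P) ≡ (((R ∧ Q) ≡ P) ⊃ (Q ∧ P))) ≡ ((((R ⊃ (R ≡ R)) ∧ ¬(Q ⊃ Q)) ∧ (((P ∧ R) ∧ (R ⊃ Q)) ≡ Q)) ⊃ ((((Q ≡ Q) ≡ (P ≡ P)) ≡ (Q ∧ P)) ∧ ¬((R ≡ R) ∧ R)))) ∧ ¬((¬¬P ∧ (((Q ≡ R) ⊃ Q) ⊃ ¬Q)) ∧ (¬((R ≡ P) ⊃ Q) ∧ ¬¬(P ≡ Q))) = 6 ∧ 4 = 4

4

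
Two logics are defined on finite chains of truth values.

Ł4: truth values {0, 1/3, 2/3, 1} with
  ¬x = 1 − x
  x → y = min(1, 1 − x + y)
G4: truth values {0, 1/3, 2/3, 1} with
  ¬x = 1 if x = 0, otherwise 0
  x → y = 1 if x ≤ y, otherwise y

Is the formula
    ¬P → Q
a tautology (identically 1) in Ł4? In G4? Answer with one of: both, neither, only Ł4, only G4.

In Ł4: at P = 0, Q = 0 the value is 0 — not a tautology.
In G4: at P = 0, Q = 0 the value is 0 — not a tautology.

neither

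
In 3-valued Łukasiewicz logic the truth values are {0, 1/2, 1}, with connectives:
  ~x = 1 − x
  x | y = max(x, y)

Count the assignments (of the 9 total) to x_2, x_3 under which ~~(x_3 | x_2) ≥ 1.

5

x_2 = 0, x_3 = 0 ↦ 0  <
x_2 = 0, x_3 = 1/2 ↦ 1/2  <
x_2 = 0, x_3 = 1 ↦ 1  ≥
x_2 = 1/2, x_3 = 0 ↦ 1/2  <
x_2 = 1/2, x_3 = 1/2 ↦ 1/2  <
x_2 = 1/2, x_3 = 1 ↦ 1  ≥
x_2 = 1, x_3 = 0 ↦ 1  ≥
x_2 = 1, x_3 = 1/2 ↦ 1  ≥
x_2 = 1, x_3 = 1 ↦ 1  ≥
So 5 of the 9 assignments meet the threshold.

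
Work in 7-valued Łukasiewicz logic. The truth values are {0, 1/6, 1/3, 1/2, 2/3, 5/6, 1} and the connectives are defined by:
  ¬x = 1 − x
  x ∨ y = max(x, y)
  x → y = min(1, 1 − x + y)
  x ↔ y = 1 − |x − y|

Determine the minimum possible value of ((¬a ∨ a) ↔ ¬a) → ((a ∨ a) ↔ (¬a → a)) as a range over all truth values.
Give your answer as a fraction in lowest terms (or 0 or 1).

Take a = 1/2:
¬a = ¬1/2 = 1/2
¬a ∨ a = 1/2 ∨ 1/2 = 1/2
¬a = ¬1/2 = 1/2
(¬a ∨ a) ↔ ¬a = 1/2 ↔ 1/2 = 1
a ∨ a = 1/2 ∨ 1/2 = 1/2
¬a = ¬1/2 = 1/2
¬a → a = 1/2 → 1/2 = 1
(a ∨ a) ↔ (¬a → a) = 1/2 ↔ 1 = 1/2
((¬a ∨ a) ↔ ¬a) → ((a ∨ a) ↔ (¬a → a)) = 1 → 1/2 = 1/2
No assignment yields a value below 1/2, so this is the minimum.

1/2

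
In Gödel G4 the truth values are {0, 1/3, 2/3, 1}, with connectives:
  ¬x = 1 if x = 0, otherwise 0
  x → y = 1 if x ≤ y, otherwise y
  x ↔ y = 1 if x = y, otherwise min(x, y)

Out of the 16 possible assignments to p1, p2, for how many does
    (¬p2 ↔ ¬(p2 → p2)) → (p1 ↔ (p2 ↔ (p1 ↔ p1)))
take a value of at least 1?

7

p1 = 0, p2 = 0 ↦ 1  ≥
p1 = 0, p2 = 1/3 ↦ 0  <
p1 = 0, p2 = 2/3 ↦ 0  <
p1 = 0, p2 = 1 ↦ 0  <
p1 = 1/3, p2 = 0 ↦ 1  ≥
p1 = 1/3, p2 = 1/3 ↦ 1  ≥
p1 = 1/3, p2 = 2/3 ↦ 1/3  <
p1 = 1/3, p2 = 1 ↦ 1/3  <
p1 = 2/3, p2 = 0 ↦ 1  ≥
p1 = 2/3, p2 = 1/3 ↦ 1/3  <
p1 = 2/3, p2 = 2/3 ↦ 1  ≥
p1 = 2/3, p2 = 1 ↦ 2/3  <
p1 = 1, p2 = 0 ↦ 1  ≥
p1 = 1, p2 = 1/3 ↦ 1/3  <
p1 = 1, p2 = 2/3 ↦ 2/3  <
p1 = 1, p2 = 1 ↦ 1  ≥
So 7 of the 16 assignments meet the threshold.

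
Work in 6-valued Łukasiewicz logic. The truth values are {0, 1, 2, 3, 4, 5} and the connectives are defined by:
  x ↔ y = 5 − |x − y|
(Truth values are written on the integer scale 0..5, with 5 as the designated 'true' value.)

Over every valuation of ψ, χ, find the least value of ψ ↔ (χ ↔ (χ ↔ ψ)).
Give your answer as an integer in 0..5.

1

Take ψ = 0, χ = 2:
χ ↔ ψ = 2 ↔ 0 = 3
χ ↔ (χ ↔ ψ) = 2 ↔ 3 = 4
ψ ↔ (χ ↔ (χ ↔ ψ)) = 0 ↔ 4 = 1
No assignment yields a value below 1, so this is the minimum.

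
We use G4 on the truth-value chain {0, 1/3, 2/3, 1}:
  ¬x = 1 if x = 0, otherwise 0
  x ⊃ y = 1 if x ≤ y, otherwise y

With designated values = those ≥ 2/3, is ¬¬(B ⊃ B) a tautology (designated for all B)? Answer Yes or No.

Yes

B = 0 ↦ 1
B = 1/3 ↦ 1
B = 2/3 ↦ 1
B = 1 ↦ 1
Every assignment gives a value ≥ 2/3.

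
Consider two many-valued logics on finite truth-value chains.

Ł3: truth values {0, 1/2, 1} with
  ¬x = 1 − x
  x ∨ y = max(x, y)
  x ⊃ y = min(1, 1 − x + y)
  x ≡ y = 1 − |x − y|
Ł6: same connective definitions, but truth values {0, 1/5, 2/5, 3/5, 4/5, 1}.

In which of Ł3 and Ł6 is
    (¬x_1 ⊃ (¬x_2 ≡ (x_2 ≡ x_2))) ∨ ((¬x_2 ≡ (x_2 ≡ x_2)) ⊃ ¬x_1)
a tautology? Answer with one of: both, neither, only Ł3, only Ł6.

In Ł3: every assignment gives 1 — tautology.
In Ł6: every assignment gives 1 — tautology.

both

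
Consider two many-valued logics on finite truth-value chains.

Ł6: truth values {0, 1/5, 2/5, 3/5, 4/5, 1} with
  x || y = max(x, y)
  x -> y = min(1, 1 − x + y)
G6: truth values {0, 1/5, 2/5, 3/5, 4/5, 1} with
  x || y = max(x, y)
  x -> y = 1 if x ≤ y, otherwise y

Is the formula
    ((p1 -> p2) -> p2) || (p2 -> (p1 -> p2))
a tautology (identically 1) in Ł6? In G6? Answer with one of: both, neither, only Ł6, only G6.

both

In Ł6: every assignment gives 1 — tautology.
In G6: every assignment gives 1 — tautology.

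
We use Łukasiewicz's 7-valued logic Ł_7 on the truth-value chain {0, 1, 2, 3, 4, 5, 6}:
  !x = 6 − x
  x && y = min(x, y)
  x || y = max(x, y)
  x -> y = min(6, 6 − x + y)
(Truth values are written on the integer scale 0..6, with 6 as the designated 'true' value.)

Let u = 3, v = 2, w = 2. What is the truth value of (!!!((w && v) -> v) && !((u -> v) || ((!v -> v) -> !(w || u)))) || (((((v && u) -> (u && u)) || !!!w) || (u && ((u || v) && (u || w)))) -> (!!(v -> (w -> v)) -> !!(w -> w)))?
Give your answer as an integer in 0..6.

6

w && v = 2 && 2 = 2
(w && v) -> v = 2 -> 2 = 6
!((w && v) -> v) = !6 = 0
!!((w && v) -> v) = !0 = 6
!!!((w && v) -> v) = !6 = 0
u -> v = 3 -> 2 = 5
!v = !2 = 4
!v -> v = 4 -> 2 = 4
w || u = 2 || 3 = 3
!(w || u) = !3 = 3
(!v -> v) -> !(w || u) = 4 -> 3 = 5
(u -> v) || ((!v -> v) -> !(w || u)) = 5 || 5 = 5
!((u -> v) || ((!v -> v) -> !(w || u))) = !5 = 1
!!!((w && v) -> v) && !((u -> v) || ((!v -> v) -> !(w || u))) = 0 && 1 = 0
v && u = 2 && 3 = 2
u && u = 3 && 3 = 3
(v && u) -> (u && u) = 2 -> 3 = 6
!w = !2 = 4
!!w = !4 = 2
!!!w = !2 = 4
((v && u) -> (u && u)) || !!!w = 6 || 4 = 6
u || v = 3 || 2 = 3
u || w = 3 || 2 = 3
(u || v) && (u || w) = 3 && 3 = 3
u && ((u || v) && (u || w)) = 3 && 3 = 3
(((v && u) -> (u && u)) || !!!w) || (u && ((u || v) && (u || w))) = 6 || 3 = 6
w -> v = 2 -> 2 = 6
v -> (w -> v) = 2 -> 6 = 6
!(v -> (w -> v)) = !6 = 0
!!(v -> (w -> v)) = !0 = 6
w -> w = 2 -> 2 = 6
!(w -> w) = !6 = 0
!!(w -> w) = !0 = 6
!!(v -> (w -> v)) -> !!(w -> w) = 6 -> 6 = 6
((((v && u) -> (u && u)) || !!!w) || (u && ((u || v) && (u || w)))) -> (!!(v -> (w -> v)) -> !!(w -> w)) = 6 -> 6 = 6
(!!!((w && v) -> v) && !((u -> v) || ((!v -> v) -> !(w || u)))) || (((((v && u) -> (u && u)) || !!!w) || (u && ((u || v) && (u || w)))) -> (!!(v -> (w -> v)) -> !!(w -> w))) = 0 || 6 = 6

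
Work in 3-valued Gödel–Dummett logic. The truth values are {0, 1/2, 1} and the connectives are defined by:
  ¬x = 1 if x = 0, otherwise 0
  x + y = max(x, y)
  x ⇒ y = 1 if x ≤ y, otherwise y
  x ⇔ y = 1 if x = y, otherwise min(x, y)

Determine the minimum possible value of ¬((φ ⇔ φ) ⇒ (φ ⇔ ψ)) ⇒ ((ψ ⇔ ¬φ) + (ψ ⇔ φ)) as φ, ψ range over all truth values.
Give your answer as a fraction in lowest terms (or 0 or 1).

Take φ = 0, ψ = 1/2:
φ ⇔ φ = 0 ⇔ 0 = 1
φ ⇔ ψ = 0 ⇔ 1/2 = 0
(φ ⇔ φ) ⇒ (φ ⇔ ψ) = 1 ⇒ 0 = 0
¬((φ ⇔ φ) ⇒ (φ ⇔ ψ)) = ¬0 = 1
¬φ = ¬0 = 1
ψ ⇔ ¬φ = 1/2 ⇔ 1 = 1/2
ψ ⇔ φ = 1/2 ⇔ 0 = 0
(ψ ⇔ ¬φ) + (ψ ⇔ φ) = 1/2 + 0 = 1/2
¬((φ ⇔ φ) ⇒ (φ ⇔ ψ)) ⇒ ((ψ ⇔ ¬φ) + (ψ ⇔ φ)) = 1 ⇒ 1/2 = 1/2
No assignment yields a value below 1/2, so this is the minimum.

1/2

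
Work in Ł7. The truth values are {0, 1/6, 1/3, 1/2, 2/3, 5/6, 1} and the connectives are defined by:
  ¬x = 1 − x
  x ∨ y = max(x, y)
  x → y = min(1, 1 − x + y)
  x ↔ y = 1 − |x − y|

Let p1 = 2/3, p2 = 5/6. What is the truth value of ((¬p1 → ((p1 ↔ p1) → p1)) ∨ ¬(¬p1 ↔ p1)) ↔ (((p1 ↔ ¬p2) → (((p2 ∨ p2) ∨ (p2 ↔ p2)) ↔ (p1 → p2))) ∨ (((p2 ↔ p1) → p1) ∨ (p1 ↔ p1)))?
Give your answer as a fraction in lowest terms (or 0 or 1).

¬p1 = ¬2/3 = 1/3
p1 ↔ p1 = 2/3 ↔ 2/3 = 1
(p1 ↔ p1) → p1 = 1 → 2/3 = 2/3
¬p1 → ((p1 ↔ p1) → p1) = 1/3 → 2/3 = 1
¬p1 = ¬2/3 = 1/3
¬p1 ↔ p1 = 1/3 ↔ 2/3 = 2/3
¬(¬p1 ↔ p1) = ¬2/3 = 1/3
(¬p1 → ((p1 ↔ p1) → p1)) ∨ ¬(¬p1 ↔ p1) = 1 ∨ 1/3 = 1
¬p2 = ¬5/6 = 1/6
p1 ↔ ¬p2 = 2/3 ↔ 1/6 = 1/2
p2 ∨ p2 = 5/6 ∨ 5/6 = 5/6
p2 ↔ p2 = 5/6 ↔ 5/6 = 1
(p2 ∨ p2) ∨ (p2 ↔ p2) = 5/6 ∨ 1 = 1
p1 → p2 = 2/3 → 5/6 = 1
((p2 ∨ p2) ∨ (p2 ↔ p2)) ↔ (p1 → p2) = 1 ↔ 1 = 1
(p1 ↔ ¬p2) → (((p2 ∨ p2) ∨ (p2 ↔ p2)) ↔ (p1 → p2)) = 1/2 → 1 = 1
p2 ↔ p1 = 5/6 ↔ 2/3 = 5/6
(p2 ↔ p1) → p1 = 5/6 → 2/3 = 5/6
p1 ↔ p1 = 2/3 ↔ 2/3 = 1
((p2 ↔ p1) → p1) ∨ (p1 ↔ p1) = 5/6 ∨ 1 = 1
((p1 ↔ ¬p2) → (((p2 ∨ p2) ∨ (p2 ↔ p2)) ↔ (p1 → p2))) ∨ (((p2 ↔ p1) → p1) ∨ (p1 ↔ p1)) = 1 ∨ 1 = 1
((¬p1 → ((p1 ↔ p1) → p1)) ∨ ¬(¬p1 ↔ p1)) ↔ (((p1 ↔ ¬p2) → (((p2 ∨ p2) ∨ (p2 ↔ p2)) ↔ (p1 → p2))) ∨ (((p2 ↔ p1) → p1) ∨ (p1 ↔ p1))) = 1 ↔ 1 = 1

1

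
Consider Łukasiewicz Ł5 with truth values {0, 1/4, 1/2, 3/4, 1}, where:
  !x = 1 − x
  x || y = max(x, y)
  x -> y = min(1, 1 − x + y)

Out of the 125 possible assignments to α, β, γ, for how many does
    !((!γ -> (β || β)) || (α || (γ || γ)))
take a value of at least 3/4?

6

value 1: 1 assignment (counts)
value 3/4: 5 assignments (counts)
value 1/2: 12 assignments
value 1/4: 22 assignments
value 0: 85 assignments
So 6 of the 125 assignments meet the threshold.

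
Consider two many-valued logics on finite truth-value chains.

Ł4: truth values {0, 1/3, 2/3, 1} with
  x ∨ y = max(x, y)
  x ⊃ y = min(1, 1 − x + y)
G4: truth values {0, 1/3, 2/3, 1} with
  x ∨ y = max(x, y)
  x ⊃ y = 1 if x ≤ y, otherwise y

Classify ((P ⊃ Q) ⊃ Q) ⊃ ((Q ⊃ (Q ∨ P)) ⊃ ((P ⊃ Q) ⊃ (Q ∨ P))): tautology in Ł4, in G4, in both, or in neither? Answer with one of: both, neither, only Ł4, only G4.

In Ł4: every assignment gives 1 — tautology.
In G4: every assignment gives 1 — tautology.

both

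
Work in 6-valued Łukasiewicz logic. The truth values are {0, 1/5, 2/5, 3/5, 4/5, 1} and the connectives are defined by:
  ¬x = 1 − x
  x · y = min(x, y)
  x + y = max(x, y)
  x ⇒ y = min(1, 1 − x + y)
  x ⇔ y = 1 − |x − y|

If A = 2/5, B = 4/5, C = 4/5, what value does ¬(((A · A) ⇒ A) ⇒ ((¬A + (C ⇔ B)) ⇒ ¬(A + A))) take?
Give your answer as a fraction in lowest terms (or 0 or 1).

A · A = 2/5 · 2/5 = 2/5
(A · A) ⇒ A = 2/5 ⇒ 2/5 = 1
¬A = ¬2/5 = 3/5
C ⇔ B = 4/5 ⇔ 4/5 = 1
¬A + (C ⇔ B) = 3/5 + 1 = 1
A + A = 2/5 + 2/5 = 2/5
¬(A + A) = ¬2/5 = 3/5
(¬A + (C ⇔ B)) ⇒ ¬(A + A) = 1 ⇒ 3/5 = 3/5
((A · A) ⇒ A) ⇒ ((¬A + (C ⇔ B)) ⇒ ¬(A + A)) = 1 ⇒ 3/5 = 3/5
¬(((A · A) ⇒ A) ⇒ ((¬A + (C ⇔ B)) ⇒ ¬(A + A))) = ¬3/5 = 2/5

2/5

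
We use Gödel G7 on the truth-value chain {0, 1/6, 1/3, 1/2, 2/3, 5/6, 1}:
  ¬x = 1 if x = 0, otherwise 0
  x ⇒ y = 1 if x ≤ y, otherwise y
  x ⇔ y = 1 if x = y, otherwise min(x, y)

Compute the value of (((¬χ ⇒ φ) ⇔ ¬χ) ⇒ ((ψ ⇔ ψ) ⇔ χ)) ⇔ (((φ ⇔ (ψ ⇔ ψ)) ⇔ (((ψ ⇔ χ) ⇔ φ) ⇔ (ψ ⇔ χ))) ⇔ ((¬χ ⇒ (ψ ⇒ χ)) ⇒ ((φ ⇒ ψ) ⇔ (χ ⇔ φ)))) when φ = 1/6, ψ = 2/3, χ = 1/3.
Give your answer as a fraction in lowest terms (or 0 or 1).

¬χ = ¬1/3 = 0
¬χ ⇒ φ = 0 ⇒ 1/6 = 1
¬χ = ¬1/3 = 0
(¬χ ⇒ φ) ⇔ ¬χ = 1 ⇔ 0 = 0
ψ ⇔ ψ = 2/3 ⇔ 2/3 = 1
(ψ ⇔ ψ) ⇔ χ = 1 ⇔ 1/3 = 1/3
((¬χ ⇒ φ) ⇔ ¬χ) ⇒ ((ψ ⇔ ψ) ⇔ χ) = 0 ⇒ 1/3 = 1
ψ ⇔ ψ = 2/3 ⇔ 2/3 = 1
φ ⇔ (ψ ⇔ ψ) = 1/6 ⇔ 1 = 1/6
ψ ⇔ χ = 2/3 ⇔ 1/3 = 1/3
(ψ ⇔ χ) ⇔ φ = 1/3 ⇔ 1/6 = 1/6
ψ ⇔ χ = 2/3 ⇔ 1/3 = 1/3
((ψ ⇔ χ) ⇔ φ) ⇔ (ψ ⇔ χ) = 1/6 ⇔ 1/3 = 1/6
(φ ⇔ (ψ ⇔ ψ)) ⇔ (((ψ ⇔ χ) ⇔ φ) ⇔ (ψ ⇔ χ)) = 1/6 ⇔ 1/6 = 1
¬χ = ¬1/3 = 0
ψ ⇒ χ = 2/3 ⇒ 1/3 = 1/3
¬χ ⇒ (ψ ⇒ χ) = 0 ⇒ 1/3 = 1
φ ⇒ ψ = 1/6 ⇒ 2/3 = 1
χ ⇔ φ = 1/3 ⇔ 1/6 = 1/6
(φ ⇒ ψ) ⇔ (χ ⇔ φ) = 1 ⇔ 1/6 = 1/6
(¬χ ⇒ (ψ ⇒ χ)) ⇒ ((φ ⇒ ψ) ⇔ (χ ⇔ φ)) = 1 ⇒ 1/6 = 1/6
((φ ⇔ (ψ ⇔ ψ)) ⇔ (((ψ ⇔ χ) ⇔ φ) ⇔ (ψ ⇔ χ))) ⇔ ((¬χ ⇒ (ψ ⇒ χ)) ⇒ ((φ ⇒ ψ) ⇔ (χ ⇔ φ))) = 1 ⇔ 1/6 = 1/6
(((¬χ ⇒ φ) ⇔ ¬χ) ⇒ ((ψ ⇔ ψ) ⇔ χ)) ⇔ (((φ ⇔ (ψ ⇔ ψ)) ⇔ (((ψ ⇔ χ) ⇔ φ) ⇔ (ψ ⇔ χ))) ⇔ ((¬χ ⇒ (ψ ⇒ χ)) ⇒ ((φ ⇒ ψ) ⇔ (χ ⇔ φ)))) = 1 ⇔ 1/6 = 1/6

1/6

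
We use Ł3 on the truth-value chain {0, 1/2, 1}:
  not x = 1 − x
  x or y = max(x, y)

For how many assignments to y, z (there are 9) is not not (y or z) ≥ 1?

5

y = 0, z = 0 ↦ 0  <
y = 0, z = 1/2 ↦ 1/2  <
y = 0, z = 1 ↦ 1  ≥
y = 1/2, z = 0 ↦ 1/2  <
y = 1/2, z = 1/2 ↦ 1/2  <
y = 1/2, z = 1 ↦ 1  ≥
y = 1, z = 0 ↦ 1  ≥
y = 1, z = 1/2 ↦ 1  ≥
y = 1, z = 1 ↦ 1  ≥
So 5 of the 9 assignments meet the threshold.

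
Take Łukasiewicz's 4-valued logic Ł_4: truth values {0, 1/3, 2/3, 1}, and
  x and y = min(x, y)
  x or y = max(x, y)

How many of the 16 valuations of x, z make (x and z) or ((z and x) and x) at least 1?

x = 0, z = 0 ↦ 0  <
x = 0, z = 1/3 ↦ 0  <
x = 0, z = 2/3 ↦ 0  <
x = 0, z = 1 ↦ 0  <
x = 1/3, z = 0 ↦ 0  <
x = 1/3, z = 1/3 ↦ 1/3  <
x = 1/3, z = 2/3 ↦ 1/3  <
x = 1/3, z = 1 ↦ 1/3  <
x = 2/3, z = 0 ↦ 0  <
x = 2/3, z = 1/3 ↦ 1/3  <
x = 2/3, z = 2/3 ↦ 2/3  <
x = 2/3, z = 1 ↦ 2/3  <
x = 1, z = 0 ↦ 0  <
x = 1, z = 1/3 ↦ 1/3  <
x = 1, z = 2/3 ↦ 2/3  <
x = 1, z = 1 ↦ 1  ≥
So 1 of the 16 assignments meets the threshold.

1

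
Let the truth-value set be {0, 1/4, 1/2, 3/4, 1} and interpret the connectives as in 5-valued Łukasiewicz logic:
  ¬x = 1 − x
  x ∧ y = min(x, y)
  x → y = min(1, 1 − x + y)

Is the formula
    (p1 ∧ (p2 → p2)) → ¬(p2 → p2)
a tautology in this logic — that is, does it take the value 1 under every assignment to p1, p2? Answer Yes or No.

Counterexample: take p1 = 1/4, p2 = 0.
p2 → p2 = 0 → 0 = 1
p1 ∧ (p2 → p2) = 1/4 ∧ 1 = 1/4
p2 → p2 = 0 → 0 = 1
¬(p2 → p2) = ¬1 = 0
(p1 ∧ (p2 → p2)) → ¬(p2 → p2) = 1/4 → 0 = 3/4
This gives 3/4 ≠ 1.

No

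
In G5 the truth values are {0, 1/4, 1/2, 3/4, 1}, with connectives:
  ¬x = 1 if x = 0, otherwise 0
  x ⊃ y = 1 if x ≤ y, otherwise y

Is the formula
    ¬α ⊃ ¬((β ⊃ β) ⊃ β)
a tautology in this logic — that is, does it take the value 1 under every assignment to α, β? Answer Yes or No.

Counterexample: take α = 0, β = 1/4.
¬α = ¬0 = 1
β ⊃ β = 1/4 ⊃ 1/4 = 1
(β ⊃ β) ⊃ β = 1 ⊃ 1/4 = 1/4
¬((β ⊃ β) ⊃ β) = ¬1/4 = 0
¬α ⊃ ¬((β ⊃ β) ⊃ β) = 1 ⊃ 0 = 0
This gives 0 ≠ 1.

No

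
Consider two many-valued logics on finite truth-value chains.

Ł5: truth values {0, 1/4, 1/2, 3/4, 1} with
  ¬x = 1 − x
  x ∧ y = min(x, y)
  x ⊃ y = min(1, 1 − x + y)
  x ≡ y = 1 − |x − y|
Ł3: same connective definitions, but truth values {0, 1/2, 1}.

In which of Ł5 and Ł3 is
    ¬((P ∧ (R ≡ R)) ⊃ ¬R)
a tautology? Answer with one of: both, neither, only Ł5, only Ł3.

In Ł5: at P = 0, R = 0 the value is 0 — not a tautology.
In Ł3: at P = 0, R = 0 the value is 0 — not a tautology.

neither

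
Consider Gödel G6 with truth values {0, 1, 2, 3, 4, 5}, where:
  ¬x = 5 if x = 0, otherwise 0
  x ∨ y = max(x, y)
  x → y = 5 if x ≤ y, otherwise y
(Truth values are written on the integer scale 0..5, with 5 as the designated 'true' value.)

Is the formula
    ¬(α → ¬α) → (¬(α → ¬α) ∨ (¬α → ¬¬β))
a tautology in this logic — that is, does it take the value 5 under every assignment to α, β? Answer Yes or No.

At α = 3, β = 5, for instance:
¬α = ¬3 = 0
α → ¬α = 3 → 0 = 0
¬(α → ¬α) = ¬0 = 5
¬α = ¬3 = 0
¬β = ¬5 = 0
¬¬β = ¬0 = 5
¬α → ¬¬β = 0 → 5 = 5
¬(α → ¬α) ∨ (¬α → ¬¬β) = 5 ∨ 5 = 5
¬(α → ¬α) → (¬(α → ¬α) ∨ (¬α → ¬¬β)) = 5 → 5 = 5
and checking the remaining 35 assignments likewise gives ≥ 5 in every case.

Yes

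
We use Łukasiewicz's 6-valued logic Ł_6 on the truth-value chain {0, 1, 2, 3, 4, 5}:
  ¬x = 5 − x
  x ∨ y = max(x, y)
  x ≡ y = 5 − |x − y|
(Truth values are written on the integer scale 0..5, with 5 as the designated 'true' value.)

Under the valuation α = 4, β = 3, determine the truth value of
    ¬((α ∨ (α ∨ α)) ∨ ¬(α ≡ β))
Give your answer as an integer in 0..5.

1

α ∨ α = 4 ∨ 4 = 4
α ∨ (α ∨ α) = 4 ∨ 4 = 4
α ≡ β = 4 ≡ 3 = 4
¬(α ≡ β) = ¬4 = 1
(α ∨ (α ∨ α)) ∨ ¬(α ≡ β) = 4 ∨ 1 = 4
¬((α ∨ (α ∨ α)) ∨ ¬(α ≡ β)) = ¬4 = 1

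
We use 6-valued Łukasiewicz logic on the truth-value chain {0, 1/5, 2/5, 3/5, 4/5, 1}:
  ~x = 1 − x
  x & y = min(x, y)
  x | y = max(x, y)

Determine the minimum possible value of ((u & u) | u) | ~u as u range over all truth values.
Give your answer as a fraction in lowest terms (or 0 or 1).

Take u = 2/5:
u & u = 2/5 & 2/5 = 2/5
(u & u) | u = 2/5 | 2/5 = 2/5
~u = ~2/5 = 3/5
((u & u) | u) | ~u = 2/5 | 3/5 = 3/5
No assignment yields a value below 3/5, so this is the minimum.

3/5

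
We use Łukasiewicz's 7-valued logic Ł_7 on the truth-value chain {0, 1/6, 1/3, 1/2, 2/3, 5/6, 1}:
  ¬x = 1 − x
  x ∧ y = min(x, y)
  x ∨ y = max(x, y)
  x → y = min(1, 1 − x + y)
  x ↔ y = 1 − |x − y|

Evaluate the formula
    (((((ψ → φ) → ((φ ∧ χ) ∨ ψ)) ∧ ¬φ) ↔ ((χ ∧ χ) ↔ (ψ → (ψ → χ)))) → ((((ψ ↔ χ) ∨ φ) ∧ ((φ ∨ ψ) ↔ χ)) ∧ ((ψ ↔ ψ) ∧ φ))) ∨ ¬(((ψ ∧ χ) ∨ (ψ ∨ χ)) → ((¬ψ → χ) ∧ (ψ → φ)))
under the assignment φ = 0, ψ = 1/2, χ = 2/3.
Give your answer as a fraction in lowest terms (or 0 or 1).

1/3

ψ → φ = 1/2 → 0 = 1/2
φ ∧ χ = 0 ∧ 2/3 = 0
(φ ∧ χ) ∨ ψ = 0 ∨ 1/2 = 1/2
(ψ → φ) → ((φ ∧ χ) ∨ ψ) = 1/2 → 1/2 = 1
¬φ = ¬0 = 1
((ψ → φ) → ((φ ∧ χ) ∨ ψ)) ∧ ¬φ = 1 ∧ 1 = 1
χ ∧ χ = 2/3 ∧ 2/3 = 2/3
ψ → χ = 1/2 → 2/3 = 1
ψ → (ψ → χ) = 1/2 → 1 = 1
(χ ∧ χ) ↔ (ψ → (ψ → χ)) = 2/3 ↔ 1 = 2/3
(((ψ → φ) → ((φ ∧ χ) ∨ ψ)) ∧ ¬φ) ↔ ((χ ∧ χ) ↔ (ψ → (ψ → χ))) = 1 ↔ 2/3 = 2/3
ψ ↔ χ = 1/2 ↔ 2/3 = 5/6
(ψ ↔ χ) ∨ φ = 5/6 ∨ 0 = 5/6
φ ∨ ψ = 0 ∨ 1/2 = 1/2
(φ ∨ ψ) ↔ χ = 1/2 ↔ 2/3 = 5/6
((ψ ↔ χ) ∨ φ) ∧ ((φ ∨ ψ) ↔ χ) = 5/6 ∧ 5/6 = 5/6
ψ ↔ ψ = 1/2 ↔ 1/2 = 1
(ψ ↔ ψ) ∧ φ = 1 ∧ 0 = 0
(((ψ ↔ χ) ∨ φ) ∧ ((φ ∨ ψ) ↔ χ)) ∧ ((ψ ↔ ψ) ∧ φ) = 5/6 ∧ 0 = 0
((((ψ → φ) → ((φ ∧ χ) ∨ ψ)) ∧ ¬φ) ↔ ((χ ∧ χ) ↔ (ψ → (ψ → χ)))) → ((((ψ ↔ χ) ∨ φ) ∧ ((φ ∨ ψ) ↔ χ)) ∧ ((ψ ↔ ψ) ∧ φ)) = 2/3 → 0 = 1/3
ψ ∧ χ = 1/2 ∧ 2/3 = 1/2
ψ ∨ χ = 1/2 ∨ 2/3 = 2/3
(ψ ∧ χ) ∨ (ψ ∨ χ) = 1/2 ∨ 2/3 = 2/3
¬ψ = ¬1/2 = 1/2
¬ψ → χ = 1/2 → 2/3 = 1
ψ → φ = 1/2 → 0 = 1/2
(¬ψ → χ) ∧ (ψ → φ) = 1 ∧ 1/2 = 1/2
((ψ ∧ χ) ∨ (ψ ∨ χ)) → ((¬ψ → χ) ∧ (ψ → φ)) = 2/3 → 1/2 = 5/6
¬(((ψ ∧ χ) ∨ (ψ ∨ χ)) → ((¬ψ → χ) ∧ (ψ → φ))) = ¬5/6 = 1/6
(((((ψ → φ) → ((φ ∧ χ) ∨ ψ)) ∧ ¬φ) ↔ ((χ ∧ χ) ↔ (ψ → (ψ → χ)))) → ((((ψ ↔ χ) ∨ φ) ∧ ((φ ∨ ψ) ↔ χ)) ∧ ((ψ ↔ ψ) ∧ φ))) ∨ ¬(((ψ ∧ χ) ∨ (ψ ∨ χ)) → ((¬ψ → χ) ∧ (ψ → φ))) = 1/3 ∨ 1/6 = 1/3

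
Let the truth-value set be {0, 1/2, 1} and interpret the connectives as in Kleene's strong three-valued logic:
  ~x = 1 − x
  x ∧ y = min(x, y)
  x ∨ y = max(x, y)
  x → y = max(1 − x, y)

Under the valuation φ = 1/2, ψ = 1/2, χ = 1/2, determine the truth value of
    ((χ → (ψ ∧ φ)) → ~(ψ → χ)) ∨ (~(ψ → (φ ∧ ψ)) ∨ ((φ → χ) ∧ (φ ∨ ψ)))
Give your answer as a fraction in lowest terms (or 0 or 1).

ψ ∧ φ = 1/2 ∧ 1/2 = 1/2
χ → (ψ ∧ φ) = 1/2 → 1/2 = 1/2
ψ → χ = 1/2 → 1/2 = 1/2
~(ψ → χ) = ~1/2 = 1/2
(χ → (ψ ∧ φ)) → ~(ψ → χ) = 1/2 → 1/2 = 1/2
φ ∧ ψ = 1/2 ∧ 1/2 = 1/2
ψ → (φ ∧ ψ) = 1/2 → 1/2 = 1/2
~(ψ → (φ ∧ ψ)) = ~1/2 = 1/2
φ → χ = 1/2 → 1/2 = 1/2
φ ∨ ψ = 1/2 ∨ 1/2 = 1/2
(φ → χ) ∧ (φ ∨ ψ) = 1/2 ∧ 1/2 = 1/2
~(ψ → (φ ∧ ψ)) ∨ ((φ → χ) ∧ (φ ∨ ψ)) = 1/2 ∨ 1/2 = 1/2
((χ → (ψ ∧ φ)) → ~(ψ → χ)) ∨ (~(ψ → (φ ∧ ψ)) ∨ ((φ → χ) ∧ (φ ∨ ψ))) = 1/2 ∨ 1/2 = 1/2

1/2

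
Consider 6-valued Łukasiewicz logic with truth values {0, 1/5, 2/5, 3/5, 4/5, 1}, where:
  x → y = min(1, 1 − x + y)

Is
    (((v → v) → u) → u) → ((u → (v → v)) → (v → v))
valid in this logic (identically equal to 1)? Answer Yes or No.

Yes

At u = 1/5, v = 4/5, for instance:
v → v = 4/5 → 4/5 = 1
(v → v) → u = 1 → 1/5 = 1/5
((v → v) → u) → u = 1/5 → 1/5 = 1
u → (v → v) = 1/5 → 1 = 1
(u → (v → v)) → (v → v) = 1 → 1 = 1
(((v → v) → u) → u) → ((u → (v → v)) → (v → v)) = 1 → 1 = 1
and checking the remaining 35 assignments likewise gives ≥ 1 in every case.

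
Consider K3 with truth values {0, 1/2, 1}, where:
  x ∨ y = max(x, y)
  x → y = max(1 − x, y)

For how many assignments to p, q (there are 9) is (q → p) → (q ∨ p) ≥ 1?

5

p = 0, q = 0 ↦ 0  <
p = 0, q = 1/2 ↦ 1/2  <
p = 0, q = 1 ↦ 1  ≥
p = 1/2, q = 0 ↦ 1/2  <
p = 1/2, q = 1/2 ↦ 1/2  <
p = 1/2, q = 1 ↦ 1  ≥
p = 1, q = 0 ↦ 1  ≥
p = 1, q = 1/2 ↦ 1  ≥
p = 1, q = 1 ↦ 1  ≥
So 5 of the 9 assignments meet the threshold.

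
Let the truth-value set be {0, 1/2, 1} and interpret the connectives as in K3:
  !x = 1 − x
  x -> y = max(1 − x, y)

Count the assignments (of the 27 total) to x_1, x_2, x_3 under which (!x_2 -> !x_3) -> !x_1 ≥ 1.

11

value 1: 11 assignments (counts)
value 1/2: 11 assignments
value 0: 5 assignments
So 11 of the 27 assignments meet the threshold.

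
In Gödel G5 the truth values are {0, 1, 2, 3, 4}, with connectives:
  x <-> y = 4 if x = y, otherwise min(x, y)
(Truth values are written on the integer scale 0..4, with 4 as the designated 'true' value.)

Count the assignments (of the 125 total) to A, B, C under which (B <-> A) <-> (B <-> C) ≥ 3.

49

value 4: 45 assignments (counts)
value 3: 4 assignments (counts)
value 2: 12 assignments
value 1: 24 assignments
value 0: 40 assignments
So 49 of the 125 assignments meet the threshold.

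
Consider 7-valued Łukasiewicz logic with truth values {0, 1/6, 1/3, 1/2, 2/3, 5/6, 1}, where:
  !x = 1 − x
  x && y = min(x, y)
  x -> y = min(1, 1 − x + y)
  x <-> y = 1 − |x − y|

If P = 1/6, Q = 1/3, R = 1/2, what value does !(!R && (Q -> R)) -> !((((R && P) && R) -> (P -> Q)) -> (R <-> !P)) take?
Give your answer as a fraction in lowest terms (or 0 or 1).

5/6

!R = !1/2 = 1/2
Q -> R = 1/3 -> 1/2 = 1
!R && (Q -> R) = 1/2 && 1 = 1/2
!(!R && (Q -> R)) = !1/2 = 1/2
R && P = 1/2 && 1/6 = 1/6
(R && P) && R = 1/6 && 1/2 = 1/6
P -> Q = 1/6 -> 1/3 = 1
((R && P) && R) -> (P -> Q) = 1/6 -> 1 = 1
!P = !1/6 = 5/6
R <-> !P = 1/2 <-> 5/6 = 2/3
(((R && P) && R) -> (P -> Q)) -> (R <-> !P) = 1 -> 2/3 = 2/3
!((((R && P) && R) -> (P -> Q)) -> (R <-> !P)) = !2/3 = 1/3
!(!R && (Q -> R)) -> !((((R && P) && R) -> (P -> Q)) -> (R <-> !P)) = 1/2 -> 1/3 = 5/6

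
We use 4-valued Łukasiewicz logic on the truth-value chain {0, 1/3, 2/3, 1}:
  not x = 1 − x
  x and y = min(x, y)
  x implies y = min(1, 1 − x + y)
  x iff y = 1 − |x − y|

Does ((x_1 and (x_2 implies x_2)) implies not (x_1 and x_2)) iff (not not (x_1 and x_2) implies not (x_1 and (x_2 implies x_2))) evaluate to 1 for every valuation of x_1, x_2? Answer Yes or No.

x_1 = 0, x_2 = 0 ↦ 1
x_1 = 0, x_2 = 1/3 ↦ 1
x_1 = 0, x_2 = 2/3 ↦ 1
x_1 = 0, x_2 = 1 ↦ 1
x_1 = 1/3, x_2 = 0 ↦ 1
x_1 = 1/3, x_2 = 1/3 ↦ 1
x_1 = 1/3, x_2 = 2/3 ↦ 1
x_1 = 1/3, x_2 = 1 ↦ 1
x_1 = 2/3, x_2 = 0 ↦ 1
x_1 = 2/3, x_2 = 1/3 ↦ 1
x_1 = 2/3, x_2 = 2/3 ↦ 1
x_1 = 2/3, x_2 = 1 ↦ 1
x_1 = 1, x_2 = 0 ↦ 1
x_1 = 1, x_2 = 1/3 ↦ 1
x_1 = 1, x_2 = 2/3 ↦ 1
x_1 = 1, x_2 = 1 ↦ 1
Every assignment gives a value ≥ 1.

Yes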